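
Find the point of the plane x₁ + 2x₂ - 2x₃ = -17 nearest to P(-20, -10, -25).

(-23, -16, -19)

n = (1, 2, -2), |n|² = 9, and n·P − (-17) = 27.
t = 27/9 = 3, so the foot is P − t·n = (-20, -10, -25) − 3·(1, 2, -2) = (-23, -16, -19).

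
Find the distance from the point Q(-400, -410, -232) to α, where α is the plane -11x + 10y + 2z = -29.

9

Normal vector n = (-11, 10, 2), and n·(-400, -410, -232) - (-29) = -135.
|n| = √(121 + 100 + 4) = 15, so the distance is |-135|/15 = 9.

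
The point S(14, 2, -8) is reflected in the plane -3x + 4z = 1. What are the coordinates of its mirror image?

n = (-3, 0, 4), |n|² = 25, n·S − 1 = -75, so t = -75/25 = -3.
Foot F = S − (-3)·n = (5, 2, 4); the reflection is 2F − S = (-4, 2, 16).

(-4, 2, 16)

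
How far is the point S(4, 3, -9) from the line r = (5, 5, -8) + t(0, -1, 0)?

√2

Direction vector d = (0, -1, 0).
AP = (-1, -2, -1); AP·d = 2, |AP|² = 6, |d|² = 1.
distance² = |AP|² − (AP·d)²/|d|² = 6 − 4/1 = 2, so the distance is √2.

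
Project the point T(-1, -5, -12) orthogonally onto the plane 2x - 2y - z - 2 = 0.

The perpendicular from T has direction n = (2, -2, -1): r = (-1, -5, -12) + t(2, -2, -1).
Substitute into the plane: n·(T + tn) = 2 gives 20 + 9t = 2, so t = -2.
Foot = (-1, -5, -12) + (-2)·(2, -2, -1) = (-5, -1, -10).

(-5, -1, -10)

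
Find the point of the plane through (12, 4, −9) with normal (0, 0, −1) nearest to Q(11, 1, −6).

n = (0, 0, −1), |n|² = 1, and n·Q − 9 = -3.
t = -3/1 = -3, so the foot is Q − t·n = (11, 1, −6) − (-3)·(0, 0, −1) = (11, 1, −9).

(11, 1, -9)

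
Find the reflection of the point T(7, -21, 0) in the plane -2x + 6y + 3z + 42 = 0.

With n = (-2, 6, 3), the signed offset is (n·T − (-42))/|n|² = -98/49 = -2.
T' = T − 2t·n = (7, -21, 0) − (-4)·(-2, 6, 3) = (-1, 3, 12).

(-1, 3, 12)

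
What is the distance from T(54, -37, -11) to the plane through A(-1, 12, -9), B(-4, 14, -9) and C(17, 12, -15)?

7

AB = (-3, 2, 0) and AC = (18, 0, -6), so a normal is n = AB × AC = (-12, -18, -36).
n = (-12, -18, -36); n·P − 120 = 294; |n| = 42; distance = 294/42 = 7.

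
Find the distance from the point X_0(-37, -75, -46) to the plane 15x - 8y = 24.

21/17

n = (15, -8, 0); n·P − 24 = 21; |n| = 17; distance = 21/17.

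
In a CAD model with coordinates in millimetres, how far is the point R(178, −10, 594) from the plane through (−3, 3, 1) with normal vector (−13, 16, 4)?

The plane has equation n·(r − (−3, 3, 1)) = 0, i.e. n·r = 91.
d = |(-13)·178 + 16·(-10) + 4·594 − 91| / √(169 + 256 + 16) = |-189| / 21 = 9.

9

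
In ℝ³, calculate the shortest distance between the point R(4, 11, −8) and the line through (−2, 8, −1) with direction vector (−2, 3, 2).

Direction vector d = (−2, 3, 2).
AP = (6, 3, −7), and AP × d = (27, 2, 24).
|AP × d|² = 1309 and |d|² = 17, so the distance is √(1309/17) = √77.

√77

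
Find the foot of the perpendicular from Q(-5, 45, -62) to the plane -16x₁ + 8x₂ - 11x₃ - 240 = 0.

n = (-16, 8, -11), |n|² = 441, and n·Q − 240 = 882.
t = 882/441 = 2, so the foot is Q − t·n = (-5, 45, -62) − 2·(-16, 8, -11) = (27, 29, -40).

(27, 29, -40)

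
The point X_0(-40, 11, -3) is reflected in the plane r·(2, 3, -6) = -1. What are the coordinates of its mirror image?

n = (2, 3, -6), |n|² = 49, n·X_0 − (-1) = -28, so t = -28/49 = -4/7.
Foot F = X_0 − (-4/7)·n = (-272/7, 89/7, -45/7); the reflection is 2F − X_0 = (-264/7, 101/7, -69/7).

(-264/7, 101/7, -69/7)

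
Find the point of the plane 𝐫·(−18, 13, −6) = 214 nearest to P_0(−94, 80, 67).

n = (−18, 13, −6), |n|² = 529, and n·P_0 − 214 = 2116.
t = 2116/529 = 4, so the foot is P_0 − t·n = (−94, 80, 67) − 4·(−18, 13, −6) = (−22, 28, 91).

(-22, 28, 91)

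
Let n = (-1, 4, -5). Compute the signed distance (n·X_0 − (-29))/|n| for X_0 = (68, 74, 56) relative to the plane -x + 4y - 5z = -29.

-23/√42

n·X_0 − (-29) = -23.
|n| = √42, so the signed distance is -23/√42.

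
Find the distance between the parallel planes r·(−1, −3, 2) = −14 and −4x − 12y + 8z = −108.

Divide the second equation by 4 to match normals: −x − 3y + 2z = -27.
Both planes have normal n = (−1, −3, 2), |n| = √14. Any point on the first plane is at distance |(-27) − (-14)|/|n| = 13/√14 from the second.

13/√14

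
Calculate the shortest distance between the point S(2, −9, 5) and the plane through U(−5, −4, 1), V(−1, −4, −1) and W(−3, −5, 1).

UV = (4, 0, −2) and UW = (2, −1, 0), so a normal is n = UV × UW = (−2, −4, −4).
n = (−2, −4, −4); n·P − 22 = -10; |n| = 6; distance = 10/6 = 5/3.

5/3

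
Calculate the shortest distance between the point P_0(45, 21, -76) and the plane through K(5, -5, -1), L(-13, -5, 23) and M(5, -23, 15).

13/17

KL = (-18, 0, 24) and KM = (0, -18, 16), so a normal is n = KL × KM = (432, 288, 324).
Then n·(45, 21, -76) - 396 = 468.
|n| = √(186624 + 82944 + 104976) = 612, so the distance is |468|/612 = 13/17.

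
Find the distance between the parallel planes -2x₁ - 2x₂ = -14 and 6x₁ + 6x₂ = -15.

19√2/4

Divide the second equation by -3 to match normals: -2x₁ - 2x₂ = 5.
Both planes have normal n = (-2, -2, 0), |n| = 2√2. Any point on the first plane is at distance |5 − (-14)|/|n| = 19/(2√2) from the second.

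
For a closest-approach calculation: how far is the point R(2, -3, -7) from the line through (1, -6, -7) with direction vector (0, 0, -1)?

Direction vector d = (0, 0, -1).
AP = (1, 3, 0); AP·d = 0, |AP|² = 10, |d|² = 1.
distance² = |AP|² − (AP·d)²/|d|² = 10 − 0/1 = 10, so the distance is √10.

√10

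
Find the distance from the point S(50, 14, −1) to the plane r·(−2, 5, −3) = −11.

16/√38

n = (−2, 5, −3); n·P − (-11) = -16; |n| = √38; distance = 16/√38 = 8√38/19.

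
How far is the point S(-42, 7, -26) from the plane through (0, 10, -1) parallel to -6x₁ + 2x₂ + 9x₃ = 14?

Parallel planes share the normal n = (-6, 2, 9); since (0, 10, -1) lies on the plane, its equation is -6x₁ + 2x₂ + 9x₃ = 11.
Then n·(-42, 7, -26) - 11 = 21.
|n| = √(36 + 4 + 81) = 11, so the distance is |21|/11 = 21/11.

21/11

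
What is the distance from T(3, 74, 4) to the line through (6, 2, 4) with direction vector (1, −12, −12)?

36√2

Direction vector d = (1, −12, −12).
AP = (−3, 72, 0), and AP × d = (−864, −36, −36).
|AP × d|² = 749088 and |d|² = 289, so the distance is √(749088/289) = √2592 = 36√2.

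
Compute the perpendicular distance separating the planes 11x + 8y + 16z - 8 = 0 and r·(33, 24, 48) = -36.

20/21

Divide the second equation by 3 to match normals: 11x + 8y + 16z = -12.
With common normal n = (11, 8, 16) (|n| = 21), the distance is |8 − (-12)|/|n| = 20/21.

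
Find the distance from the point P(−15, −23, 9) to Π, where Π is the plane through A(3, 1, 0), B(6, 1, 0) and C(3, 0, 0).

AB = (3, 0, 0) and AC = (0, −1, 0), so a normal is n = AB × AC = (0, 0, −3).
Then n·(−15, −23, 9) − 0 = −27.
|n| = √(0 + 0 + 9) = 3, so the distance is |-27|/3 = 9.

9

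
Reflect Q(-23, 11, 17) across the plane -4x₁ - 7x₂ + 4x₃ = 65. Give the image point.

n = (-4, -7, 4), |n|² = 81, n·Q − 65 = 18, so t = 18/81 = 2/9.
Foot F = Q − (2/9)·n = (-199/9, 113/9, 145/9); the reflection is 2F − Q = (-191/9, 127/9, 137/9).

(-191/9, 127/9, 137/9)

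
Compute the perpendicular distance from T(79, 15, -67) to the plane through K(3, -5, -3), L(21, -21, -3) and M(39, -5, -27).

20/17

KL = (18, -16, 0) and KM = (36, 0, -24), so a normal is n = KL × KM = (384, 432, 576).
d = |384·79 + 432·15 + 576·(-67) − (-2736)| / √(147456 + 186624 + 331776) = |960| / 816 = 20/17.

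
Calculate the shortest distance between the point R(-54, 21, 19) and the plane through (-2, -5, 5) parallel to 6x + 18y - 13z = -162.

26/23

Parallel planes share the normal n = (6, 18, -13); since (-2, -5, 5) lies on the plane, its equation is 6x + 18y - 13z = -167.
d = |6·(-54) + 18·21 + (-13)·19 − (-167)| / √(36 + 324 + 169) = |-26| / 23 = 26/23.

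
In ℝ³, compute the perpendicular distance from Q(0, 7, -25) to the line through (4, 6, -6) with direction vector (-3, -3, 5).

√206

Direction vector d = (-3, -3, 5).
AP = (-4, 1, -19); AP·d = -86, |AP|² = 378, |d|² = 43.
distance² = |AP|² − (AP·d)²/|d|² = 378 − 7396/43 = 206, so the distance is √206.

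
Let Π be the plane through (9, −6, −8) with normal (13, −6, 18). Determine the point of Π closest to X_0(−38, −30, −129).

(27, -60, -39)

The perpendicular from X_0 has direction n = (13, −6, 18): r = (−38, −30, −129) + λ(13, −6, 18).
Substitute into the plane: n·(X_0 + λn) = 9 gives -2636 + 529λ = 9, so λ = 5.
Foot = (−38, −30, −129) + 5·(13, −6, 18) = (27, −60, −39).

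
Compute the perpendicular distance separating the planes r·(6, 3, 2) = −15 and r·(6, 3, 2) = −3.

12/7

Both planes have normal n = (6, 3, 2), |n| = 7. Any point on the first plane is at distance |(-3) − (-15)|/|n| = 12/7 from the second.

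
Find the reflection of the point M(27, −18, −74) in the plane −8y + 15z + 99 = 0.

With n = (0, −8, 15), the signed offset is (n·M − (-99))/|n|² = -867/289 = -3.
M' = M − 2t·n = (27, −18, −74) − (-6)·(0, −8, 15) = (27, −66, 16).

(27, -66, 16)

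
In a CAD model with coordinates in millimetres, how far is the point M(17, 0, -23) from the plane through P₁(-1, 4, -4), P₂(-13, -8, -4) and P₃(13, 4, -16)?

1/11

P₁P₂ = (-12, -12, 0) and P₁P₃ = (14, 0, -12), so a normal is n = P₁P₂ × P₁P₃ = (144, -144, 168).
n = (144, -144, 168); n·P − (-1392) = -24; |n| = 264; distance = 24/264 = 1/11.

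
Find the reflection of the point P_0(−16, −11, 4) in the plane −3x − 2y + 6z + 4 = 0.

(-4, -3, -20)

With n = (−3, −2, 6), the signed offset is (n·P_0 − (-4))/|n|² = 98/49 = 2.
P_0' = P_0 − 2t·n = (−16, −11, 4) − 4·(−3, −2, 6) = (−4, −3, −20).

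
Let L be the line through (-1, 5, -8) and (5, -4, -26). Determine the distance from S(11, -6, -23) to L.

A direction vector is d = (6, -9, -18).
AP = (12, -11, -15), and AP × d = (63, 126, -42).
|AP × d|² = 21609 and |d|² = 441, so the distance is √(21609/441) = √49 = 7.

7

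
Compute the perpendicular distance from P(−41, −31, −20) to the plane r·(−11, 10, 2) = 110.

3/5

Normal vector n = (−11, 10, 2), and n·(−41, −31, −20) − 110 = −9.
|n| = √(121 + 100 + 4) = 15, so the distance is |-9|/15 = 3/5.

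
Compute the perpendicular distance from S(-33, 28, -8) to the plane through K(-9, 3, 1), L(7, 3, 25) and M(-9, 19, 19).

9/17

KL = (16, 0, 24) and KM = (0, 16, 18), so a normal is n = KL × KM = (-384, -288, 256).
Then n·(-33, 28, -8) - 2848 = -288.
|n| = √(147456 + 82944 + 65536) = 544, so the distance is |-288|/544 = 9/17.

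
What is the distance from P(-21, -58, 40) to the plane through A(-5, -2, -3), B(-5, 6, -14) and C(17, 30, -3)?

AB = (0, 8, -11) and AC = (22, 32, 0), so a normal is n = AB × AC = (352, -242, -176).
Then n·(-21, -58, 40) - (-748) = 352.
|n| = √(123904 + 58564 + 30976) = 462, so the distance is |352|/462 = 16/21.

16/21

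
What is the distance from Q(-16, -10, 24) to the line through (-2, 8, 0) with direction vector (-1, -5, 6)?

2√26

Direction vector d = (-1, -5, 6).
AP = (-14, -18, 24); AP·d = 248, |AP|² = 1096, |d|² = 62.
distance² = |AP|² − (AP·d)²/|d|² = 1096 − 61504/62 = 104, so the distance is 2√26.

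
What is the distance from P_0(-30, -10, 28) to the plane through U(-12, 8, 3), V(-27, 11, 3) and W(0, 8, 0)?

8/√42

UV = (-15, 3, 0) and UW = (12, 0, -3), so a normal is n = UV × UW = (-9, -45, -36).
Then n·(-30, -10, 28) - (-360) = 72.
|n| = √(81 + 2025 + 1296) = 9√42, so the distance is |72|/(9√42) = 8/√42.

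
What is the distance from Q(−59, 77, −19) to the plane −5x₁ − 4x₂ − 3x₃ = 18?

d = |(-5)·(-59) + (-4)·77 + (-3)·(-19) − 18| / √(25 + 16 + 9) = |26| / (5√2) = 13√2/5.

13√2/5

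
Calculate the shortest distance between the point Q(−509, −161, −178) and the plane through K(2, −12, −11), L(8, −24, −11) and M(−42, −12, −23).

KL = (6, −12, 0) and KM = (−44, 0, −12), so a normal is n = KL × KM = (144, 72, −528).
Then n·(−509, −161, −178) − 5232 = 3864.
|n| = √(20736 + 5184 + 278784) = 552, so the distance is |3864|/552 = 7.

7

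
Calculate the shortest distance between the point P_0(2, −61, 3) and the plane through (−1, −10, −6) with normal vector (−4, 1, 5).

The plane has equation n·(r − (−1, −10, −6)) = 0, i.e. n·r = -36.
Then n·(2, −61, 3) − (−36) = −18.
|n| = √(16 + 1 + 25) = √42, so the distance is |-18|/√42 = 3√42/7.

18/√42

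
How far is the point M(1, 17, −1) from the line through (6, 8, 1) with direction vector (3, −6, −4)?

7

Direction vector d = (3, −6, −4).
AP = (−5, 9, −2); AP·d = -61, |AP|² = 110, |d|² = 61.
distance² = |AP|² − (AP·d)²/|d|² = 110 − 3721/61 = 49, so the distance is 7.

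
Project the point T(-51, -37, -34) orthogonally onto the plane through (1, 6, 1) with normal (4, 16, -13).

The perpendicular from T has direction n = (4, 16, -13): r = (-51, -37, -34) + λ(4, 16, -13).
Substitute into the plane: n·(T + λn) = 87 gives -354 + 441λ = 87, so λ = 1.
Foot = (-51, -37, -34) + 1·(4, 16, -13) = (-47, -21, -47).

(-47, -21, -47)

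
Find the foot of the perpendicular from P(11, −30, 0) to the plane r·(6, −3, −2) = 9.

(-7, -21, 6)

The perpendicular from P has direction n = (6, −3, −2): r = (11, −30, 0) + λ(6, −3, −2).
Substitute into the plane: n·(P + λn) = 9 gives 156 + 49λ = 9, so λ = -3.
Foot = (11, −30, 0) + (-3)·(6, −3, −2) = (−7, −21, 6).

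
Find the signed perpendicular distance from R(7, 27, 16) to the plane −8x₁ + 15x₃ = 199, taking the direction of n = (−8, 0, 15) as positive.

n·R − 199 = -15.
|n| = 17, so the signed distance is -15/17.

-15/17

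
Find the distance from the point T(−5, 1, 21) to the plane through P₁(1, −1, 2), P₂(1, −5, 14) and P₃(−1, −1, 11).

P₁P₂ = (0, −4, 12) and P₁P₃ = (−2, 0, 9), so a normal is n = P₁P₂ × P₁P₃ = (−36, −24, −8).
n = (−36, −24, −8); n·P − (-28) = 16; |n| = 44; distance = 16/44 = 4/11.

4/11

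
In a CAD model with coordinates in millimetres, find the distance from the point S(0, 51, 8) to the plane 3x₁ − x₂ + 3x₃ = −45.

18√19/19

Normal vector n = (3, −1, 3), and n·(0, 51, 8) − (−45) = 18.
|n| = √(9 + 1 + 9) = √19, so the distance is |18|/√19 = 18√19/19.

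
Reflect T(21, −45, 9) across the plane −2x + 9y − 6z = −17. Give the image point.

(5, 27, -39)

n = (−2, 9, −6), |n|² = 121, n·T − (-17) = -484, so t = -484/121 = -4.
Foot F = T − (-4)·n = (13, −9, −15); the reflection is 2F − T = (5, 27, −39).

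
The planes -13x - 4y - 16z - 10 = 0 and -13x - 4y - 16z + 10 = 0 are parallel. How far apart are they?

20/21

Both planes have normal n = (-13, -4, -16), |n| = 21. Any point on the first plane is at distance |(-10) − 10|/|n| = 20/21 from the second.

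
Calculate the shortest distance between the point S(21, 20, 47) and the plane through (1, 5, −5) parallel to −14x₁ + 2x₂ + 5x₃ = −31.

Parallel planes share the normal n = (−14, 2, 5); since (1, 5, −5) lies on the plane, its equation is −14x₁ + 2x₂ + 5x₃ = -29.
n = (−14, 2, 5); n·P − (-29) = 10; |n| = 15; distance = 10/15 = 2/3.

2/3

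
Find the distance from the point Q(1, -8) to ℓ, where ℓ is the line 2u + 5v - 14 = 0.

52/√29

d = |2·1 + 5·(-8) − 14| / √(4 + 25) = |-52|/√29 = 52/√29.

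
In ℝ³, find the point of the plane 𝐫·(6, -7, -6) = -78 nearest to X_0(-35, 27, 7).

(-17, 6, -11)

The perpendicular from X_0 has direction n = (6, -7, -6): r = (-35, 27, 7) + t(6, -7, -6).
Substitute into the plane: n·(X_0 + tn) = -78 gives -441 + 121t = -78, so t = 3.
Foot = (-35, 27, 7) + 3·(6, -7, -6) = (-17, 6, -11).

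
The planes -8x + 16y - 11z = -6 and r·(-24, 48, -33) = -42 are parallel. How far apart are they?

8/21

Divide the second equation by 3 to match normals: -8x + 16y - 11z = -14.
Both planes have normal n = (-8, 16, -11), |n| = 21. Any point on the first plane is at distance |(-14) − (-6)|/|n| = 8/21 from the second.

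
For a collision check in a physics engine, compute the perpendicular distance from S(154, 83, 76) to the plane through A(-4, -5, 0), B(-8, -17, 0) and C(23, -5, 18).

8

AB = (-4, -12, 0) and AC = (27, 0, 18), so a normal is n = AB × AC = (-216, 72, 324).
n = (-216, 72, 324); n·P − 504 = -3168; |n| = 396; distance = 3168/396 = 8.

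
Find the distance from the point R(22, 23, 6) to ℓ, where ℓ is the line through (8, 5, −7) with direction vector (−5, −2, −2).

Direction vector d = (−5, −2, −2).
AP = (14, 18, 13), and AP × d = (−10, −37, 62).
|AP × d|² = 5313 and |d|² = 33, so the distance is √(5313/33) = √161.

√161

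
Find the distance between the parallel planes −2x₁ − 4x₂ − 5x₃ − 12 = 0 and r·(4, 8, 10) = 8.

Divide the second equation by -2 to match normals: −2x₁ − 4x₂ − 5x₃ = -4.
Both planes have normal n = (−2, −4, −5), |n| = 3√5. Any point on the first plane is at distance |(-4) − 12|/|n| = 16/(3√5) from the second.

16√5/15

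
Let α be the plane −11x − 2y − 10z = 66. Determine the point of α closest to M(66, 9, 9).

(22, 1, -31)

The perpendicular from M has direction n = (−11, −2, −10): r = (66, 9, 9) + μ(−11, −2, −10).
Substitute into the plane: n·(M + μn) = 66 gives -834 + 225μ = 66, so μ = 4.
Foot = (66, 9, 9) + 4·(−11, −2, −10) = (22, 1, −31).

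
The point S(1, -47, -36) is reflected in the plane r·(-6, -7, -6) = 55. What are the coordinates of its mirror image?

n = (-6, -7, -6), |n|² = 121, n·S − 55 = 484, so t = 484/121 = 4.
Foot F = S − 4·n = (25, -19, -12); the reflection is 2F − S = (49, 9, 12).

(49, 9, 12)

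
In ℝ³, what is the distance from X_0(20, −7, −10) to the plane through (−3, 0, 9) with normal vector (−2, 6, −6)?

The plane has equation n·(r − (−3, 0, 9)) = 0, i.e. n·r = -48.
Then n·(20, −7, −10) − (−48) = 26.
|n| = √(4 + 36 + 36) = 2√19, so the distance is |26|/(2√19) = 13√19/19.

13/√19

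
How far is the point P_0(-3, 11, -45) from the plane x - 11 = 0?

Normal vector n = (1, 0, 0), and n·(-3, 11, -45) - 11 = -14.
|n| = √(1 + 0 + 0) = 1, so the distance is |-14|/1 = 14.

14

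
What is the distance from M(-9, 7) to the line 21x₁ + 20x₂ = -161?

112/29

d = |21·(-9) + 20·7 − (-161)| / √(441 + 400) = |112|/29 = 112/29.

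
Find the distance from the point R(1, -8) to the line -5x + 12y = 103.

204/13

d = |(-5)·1 + 12·(-8) − 103| / √(25 + 144) = |-204|/13 = 204/13.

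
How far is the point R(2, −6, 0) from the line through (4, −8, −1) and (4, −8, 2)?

A direction vector is d = (0, 0, 3).
AP = (−2, 2, 1), and AP × d = (6, 6, 0).
|AP × d|² = 72 and |d|² = 9, so the distance is √(72/9) = √8 = 2√2.

2√2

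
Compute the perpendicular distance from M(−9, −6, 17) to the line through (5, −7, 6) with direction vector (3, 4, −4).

√154

Direction vector d = (3, 4, −4).
AP = (−14, 1, 11), and AP × d = (−48, −23, −59).
|AP × d|² = 6314 and |d|² = 41, so the distance is √(6314/41) = √154.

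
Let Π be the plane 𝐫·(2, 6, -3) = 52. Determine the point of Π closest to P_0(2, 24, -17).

(-4, 6, -8)

The perpendicular from P_0 has direction n = (2, 6, -3): r = (2, 24, -17) + λ(2, 6, -3).
Substitute into the plane: n·(P_0 + λn) = 52 gives 199 + 49λ = 52, so λ = -3.
Foot = (2, 24, -17) + (-3)·(2, 6, -3) = (-4, 6, -8).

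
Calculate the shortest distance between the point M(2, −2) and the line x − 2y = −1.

The normal to the line is n = (1, −2) with |n| = √5.
|n·M − (-1)| = |6 − (-1)| = 7, so the distance is 7/√5 = 7√5/5.

7√5/5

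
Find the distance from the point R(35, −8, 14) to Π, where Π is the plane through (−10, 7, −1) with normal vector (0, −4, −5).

15/√41

The plane has equation n·(r − (−10, 7, −1)) = 0, i.e. n·r = -23.
Then n·(35, −8, 14) − (−23) = −15.
|n| = √(0 + 16 + 25) = √41, so the distance is |-15|/√41 = 15√41/41.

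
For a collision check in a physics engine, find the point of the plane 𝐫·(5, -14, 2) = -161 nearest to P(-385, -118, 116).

The perpendicular from P has direction n = (5, -14, 2): r = (-385, -118, 116) + μ(5, -14, 2).
Substitute into the plane: n·(P + μn) = -161 gives -41 + 225μ = -161, so μ = -8/15.
Foot = (-385, -118, 116) + (-8/15)·(5, -14, 2) = (-1163/3, -1658/15, 1724/15).

(-1163/3, -1658/15, 1724/15)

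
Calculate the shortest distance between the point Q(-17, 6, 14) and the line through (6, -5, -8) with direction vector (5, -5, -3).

Direction vector d = (5, -5, -3).
AP = (-23, 11, 22), and AP × d = (77, 41, 60).
|AP × d|² = 11210 and |d|² = 59, so the distance is √(11210/59) = √190.

√190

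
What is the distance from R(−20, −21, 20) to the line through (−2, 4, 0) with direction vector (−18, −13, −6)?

Direction vector d = (−18, −13, −6).
AP = (−18, −25, 20); AP·d = 529, |AP|² = 1349, |d|² = 529.
distance² = |AP|² − (AP·d)²/|d|² = 1349 − 279841/529 = 820, so the distance is 2√205.

2√205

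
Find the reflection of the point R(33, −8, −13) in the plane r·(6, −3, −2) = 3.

n = (6, −3, −2), |n|² = 49, n·R − 3 = 245, so t = 245/49 = 5.
Foot F = R − 5·n = (3, 7, −3); the reflection is 2F − R = (−27, 22, 7).

(-27, 22, 7)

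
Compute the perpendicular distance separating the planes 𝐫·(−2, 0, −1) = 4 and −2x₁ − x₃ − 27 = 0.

Both planes have normal n = (−2, 0, −1), |n| = √5. Any point on the first plane is at distance |27 − 4|/|n| = 23/√5 from the second.

23√5/5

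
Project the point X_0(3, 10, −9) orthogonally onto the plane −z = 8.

(3, 10, -8)

The perpendicular from X_0 has direction n = (0, 0, −1): r = (3, 10, −9) + μ(0, 0, −1).
Substitute into the plane: n·(X_0 + μn) = 8 gives 9 + 1μ = 8, so μ = -1.
Foot = (3, 10, −9) + (-1)·(0, 0, −1) = (3, 10, −8).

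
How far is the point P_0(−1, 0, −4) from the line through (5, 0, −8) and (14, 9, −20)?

3√2

A direction vector is d = (9, 9, −12).
AP = (−6, 0, 4); AP·d = -102, |AP|² = 52, |d|² = 306.
distance² = |AP|² − (AP·d)²/|d|² = 52 − 10404/306 = 18, so the distance is 3√2.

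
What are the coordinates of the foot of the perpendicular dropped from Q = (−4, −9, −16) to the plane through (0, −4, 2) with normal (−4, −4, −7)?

The perpendicular from Q has direction n = (−4, −4, −7): r = (−4, −9, −16) + μ(−4, −4, −7).
Substitute into the plane: n·(Q + μn) = 2 gives 164 + 81μ = 2, so μ = -2.
Foot = (−4, −9, −16) + (-2)·(−4, −4, −7) = (4, −1, −2).

(4, -1, -2)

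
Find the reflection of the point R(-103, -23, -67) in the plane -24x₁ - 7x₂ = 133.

(89, 33, -67)

n = (-24, -7, 0), |n|² = 625, n·R − 133 = 2500, so t = 2500/625 = 4.
Foot F = R − 4·n = (-7, 5, -67); the reflection is 2F − R = (89, 33, -67).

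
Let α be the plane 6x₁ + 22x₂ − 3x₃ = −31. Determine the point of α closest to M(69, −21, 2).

n = (6, 22, −3), |n|² = 529, and n·M − (-31) = -23.
t = -23/529 = -1/23, so the foot is M − t·n = (69, −21, 2) − (-1/23)·(6, 22, −3) = (1593/23, −461/23, 43/23).

(1593/23, -461/23, 43/23)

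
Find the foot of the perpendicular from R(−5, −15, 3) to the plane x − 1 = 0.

n = (1, 0, 0), |n|² = 1, and n·R − 1 = -6.
t = -6/1 = -6, so the foot is R − t·n = (−5, −15, 3) − (-6)·(1, 0, 0) = (1, −15, 3).

(1, -15, 3)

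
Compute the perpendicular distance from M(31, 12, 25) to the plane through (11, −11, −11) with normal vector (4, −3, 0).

The plane has equation n·(r − (11, −11, −11)) = 0, i.e. n·r = 77.
n = (4, −3, 0); n·P − 77 = 11; |n| = 5; distance = 11/5.

11/5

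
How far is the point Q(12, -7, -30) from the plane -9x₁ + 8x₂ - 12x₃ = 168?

Normal vector n = (-9, 8, -12), and n·(12, -7, -30) - 168 = 28.
|n| = √(81 + 64 + 144) = 17, so the distance is |28|/17 = 28/17.

28/17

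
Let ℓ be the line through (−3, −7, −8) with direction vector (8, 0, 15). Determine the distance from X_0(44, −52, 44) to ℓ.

√2314

Direction vector d = (8, 0, 15).
AP = (47, −45, 52), and AP × d = (−675, −289, 360).
|AP × d|² = 668746 and |d|² = 289, so the distance is √(668746/289) = √2314.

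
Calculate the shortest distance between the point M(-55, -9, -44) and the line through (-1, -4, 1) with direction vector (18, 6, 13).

Direction vector d = (18, 6, 13).
AP = (-54, -5, -45); AP·d = -1587, |AP|² = 4966, |d|² = 529.
distance² = |AP|² − (AP·d)²/|d|² = 4966 − 2518569/529 = 205, so the distance is √205.

√205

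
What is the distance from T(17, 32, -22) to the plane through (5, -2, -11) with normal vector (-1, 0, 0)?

12

The plane has equation n·(r − (5, -2, -11)) = 0, i.e. n·r = -5.
Then n·(17, 32, -22) - (-5) = -12.
|n| = √(1 + 0 + 0) = 1, so the distance is |-12|/1 = 12.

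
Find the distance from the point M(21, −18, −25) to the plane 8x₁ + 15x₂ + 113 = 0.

11/17

d = |8·21 + 15·(-18) − (-113)| / √(64 + 225 + 0) = |11| / 17 = 11/17.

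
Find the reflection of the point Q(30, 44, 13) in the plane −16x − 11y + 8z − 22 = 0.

(-34, 0, 45)

With n = (−16, −11, 8), the signed offset is (n·Q − 22)/|n|² = -882/441 = -2.
Q' = Q − 2t·n = (30, 44, 13) − (-4)·(−16, −11, 8) = (−34, 0, 45).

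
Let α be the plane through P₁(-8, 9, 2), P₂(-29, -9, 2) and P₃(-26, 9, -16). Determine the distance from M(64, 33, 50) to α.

24/11

P₁P₂ = (-21, -18, 0) and P₁P₃ = (-18, 0, -18), so a normal is n = P₁P₂ × P₁P₃ = (324, -378, -324).
n = (324, -378, -324); n·P − (-6642) = -1296; |n| = 594; distance = 1296/594 = 24/11.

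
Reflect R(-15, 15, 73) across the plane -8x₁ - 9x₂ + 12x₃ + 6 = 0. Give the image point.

n = (-8, -9, 12), |n|² = 289, n·R − (-6) = 867, so t = 867/289 = 3.
Foot F = R − 3·n = (9, 42, 37); the reflection is 2F − R = (33, 69, 1).

(33, 69, 1)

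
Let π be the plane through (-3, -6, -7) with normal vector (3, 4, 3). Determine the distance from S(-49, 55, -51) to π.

The plane has equation n·(r − (-3, -6, -7)) = 0, i.e. n·r = -54.
Then n·(-49, 55, -51) - (-54) = -26.
|n| = √(9 + 16 + 9) = √34, so the distance is |-26|/√34 = 26/√34.

26/√34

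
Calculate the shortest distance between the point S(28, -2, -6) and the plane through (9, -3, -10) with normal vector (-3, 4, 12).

The plane has equation n·(r − (9, -3, -10)) = 0, i.e. n·r = -159.
Then n·(28, -2, -6) - (-159) = -5.
|n| = √(9 + 16 + 144) = 13, so the distance is |-5|/13 = 5/13.

5/13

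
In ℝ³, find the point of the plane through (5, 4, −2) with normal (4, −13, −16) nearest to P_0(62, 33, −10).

The perpendicular from P_0 has direction n = (4, −13, −16): r = (62, 33, −10) + λ(4, −13, −16).
Substitute into the plane: n·(P_0 + λn) = 0 gives -21 + 441λ = 0, so λ = 1/21.
Foot = (62, 33, −10) + (1/21)·(4, −13, −16) = (1306/21, 680/21, −226/21).

(1306/21, 680/21, -226/21)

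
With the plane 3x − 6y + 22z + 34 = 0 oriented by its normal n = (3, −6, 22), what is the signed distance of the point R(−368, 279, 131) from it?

n·R − (-34) = 138.
|n| = 23, so the signed distance is 138/23 = 6.

6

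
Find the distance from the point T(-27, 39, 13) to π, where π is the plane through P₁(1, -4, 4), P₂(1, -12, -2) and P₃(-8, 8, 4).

P₁P₂ = (0, -8, -6) and P₁P₃ = (-9, 12, 0), so a normal is n = P₁P₂ × P₁P₃ = (72, 54, -72).
d = |72·(-27) + 54·39 + (-72)·13 − (-432)| / √(5184 + 2916 + 5184) = |-342| / (18√41) = 19/√41.

19√41/41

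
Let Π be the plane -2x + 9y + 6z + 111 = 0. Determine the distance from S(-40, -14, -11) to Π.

1/11

Normal vector n = (-2, 9, 6), and n·(-40, -14, -11) - (-111) = -1.
|n| = √(4 + 81 + 36) = 11, so the distance is |-1|/11 = 1/11.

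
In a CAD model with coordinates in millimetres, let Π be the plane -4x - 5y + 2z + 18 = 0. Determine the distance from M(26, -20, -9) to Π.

n = (-4, -5, 2); n·P − (-18) = -4; |n| = 3√5; distance = 4/(3√5) = 4√5/15.

4√5/15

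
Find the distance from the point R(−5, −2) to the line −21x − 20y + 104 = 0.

d = |(-21)·(-5) + (-20)·(-2) − (-104)| / √(441 + 400) = |249|/29 = 249/29.

249/29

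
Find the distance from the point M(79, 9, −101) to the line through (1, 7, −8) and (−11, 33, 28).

3√697

A direction vector is d = (−12, 26, 36).
AP = (78, 2, −93); AP·d = -4232, |AP|² = 14737, |d|² = 2116.
distance² = |AP|² − (AP·d)²/|d|² = 14737 − 17909824/2116 = 6273, so the distance is 3√697.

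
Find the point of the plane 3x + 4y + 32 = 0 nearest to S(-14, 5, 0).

(-76/5, 17/5, 0)

n = (3, 4, 0), |n|² = 25, and n·S − (-32) = 10.
t = 10/25 = 2/5, so the foot is S − t·n = (-14, 5, 0) − (2/5)·(3, 4, 0) = (-76/5, 17/5, 0).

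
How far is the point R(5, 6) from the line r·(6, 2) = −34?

19√10/5

The normal to the line is n = (6, 2) with |n| = 2√10.
|n·R − (-34)| = |42 − (-34)| = 76, so the distance is 76/(2√10) = 19√10/5.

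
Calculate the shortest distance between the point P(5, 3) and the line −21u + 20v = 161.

206/29

The normal to the line is n = (−21, 20) with |n| = 29.
|n·P − 161| = |-45 − 161| = 206, so the distance is 206/29.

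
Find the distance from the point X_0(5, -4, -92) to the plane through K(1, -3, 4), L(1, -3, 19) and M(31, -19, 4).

1

KL = (0, 0, 15) and KM = (30, -16, 0), so a normal is n = KL × KM = (240, 450, 0).
Then n·(5, -4, -92) - (-1110) = 510.
|n| = √(57600 + 202500 + 0) = 510, so the distance is |510|/510 = 1.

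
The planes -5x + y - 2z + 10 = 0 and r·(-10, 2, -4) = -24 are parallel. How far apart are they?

2/√30

Divide the second equation by 2 to match normals: -5x + y - 2z = -12.
With common normal n = (-5, 1, -2) (|n| = √30), the distance is |(-10) − (-12)|/|n| = 2/√30 = √30/15.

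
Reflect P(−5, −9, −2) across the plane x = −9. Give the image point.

(-13, -9, -2)

With n = (1, 0, 0), the signed offset is (n·P − (-9))/|n|² = 4/1 = 4.
P' = P − 2t·n = (−5, −9, −2) − 8·(1, 0, 0) = (−13, −9, −2).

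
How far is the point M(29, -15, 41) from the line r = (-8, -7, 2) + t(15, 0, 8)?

√353

Direction vector d = (15, 0, 8).
AP = (37, -8, 39), and AP × d = (-64, 289, 120).
|AP × d|² = 102017 and |d|² = 289, so the distance is √(102017/289) = √353.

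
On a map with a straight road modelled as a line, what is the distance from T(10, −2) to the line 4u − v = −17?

59√17/17

The normal to the line is n = (4, −1) with |n| = √17.
|n·T − (-17)| = |42 − (-17)| = 59, so the distance is 59/√17.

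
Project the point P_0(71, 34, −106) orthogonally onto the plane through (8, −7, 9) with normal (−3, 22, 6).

(1636/23, 760/23, -2444/23)

The perpendicular from P_0 has direction n = (−3, 22, 6): r = (71, 34, −106) + t(−3, 22, 6).
Substitute into the plane: n·(P_0 + tn) = -124 gives -101 + 529t = -124, so t = -1/23.
Foot = (71, 34, −106) + (-1/23)·(−3, 22, 6) = (1636/23, 760/23, −2444/23).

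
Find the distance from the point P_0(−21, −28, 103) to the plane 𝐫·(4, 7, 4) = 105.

Normal vector n = (4, 7, 4), and n·(−21, −28, 103) − 105 = 27.
|n| = √(16 + 49 + 16) = 9, so the distance is |27|/9 = 3.

3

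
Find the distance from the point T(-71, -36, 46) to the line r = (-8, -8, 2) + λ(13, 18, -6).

Direction vector d = (13, 18, -6).
AP = (-63, -28, 44), and AP × d = (-624, 194, -770).
|AP × d|² = 1019912 and |d|² = 529, so the distance is √(1019912/529) = √1928 = 2√482.

2√482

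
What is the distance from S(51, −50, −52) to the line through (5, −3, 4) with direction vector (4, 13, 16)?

6√97

Direction vector d = (4, 13, 16).
AP = (46, −47, −56), and AP × d = (−24, −960, 786).
|AP × d|² = 1539972 and |d|² = 441, so the distance is √(1539972/441) = √3492 = 6√97.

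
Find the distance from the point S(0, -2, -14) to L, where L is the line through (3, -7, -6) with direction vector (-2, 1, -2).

Direction vector d = (-2, 1, -2).
AP = (-3, 5, -8); AP·d = 27, |AP|² = 98, |d|² = 9.
distance² = |AP|² − (AP·d)²/|d|² = 98 − 729/9 = 17, so the distance is √17.

√17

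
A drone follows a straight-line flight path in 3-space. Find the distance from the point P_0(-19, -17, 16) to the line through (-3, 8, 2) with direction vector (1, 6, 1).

√469

Direction vector d = (1, 6, 1).
AP = (-16, -25, 14), and AP × d = (-109, 30, -71).
|AP × d|² = 17822 and |d|² = 38, so the distance is √(17822/38) = √469.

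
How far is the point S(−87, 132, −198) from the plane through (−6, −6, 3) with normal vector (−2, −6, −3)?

9

The plane has equation n·(r − (−6, −6, 3)) = 0, i.e. n·r = 39.
Then n·(−87, 132, −198) − 39 = −63.
|n| = √(4 + 36 + 9) = 7, so the distance is |-63|/7 = 9.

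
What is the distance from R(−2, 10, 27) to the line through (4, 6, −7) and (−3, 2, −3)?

A direction vector is d = (−7, −4, 4).
AP = (−6, 4, 34); AP·d = 162, |AP|² = 1208, |d|² = 81.
distance² = |AP|² − (AP·d)²/|d|² = 1208 − 26244/81 = 884, so the distance is 2√221.

2√221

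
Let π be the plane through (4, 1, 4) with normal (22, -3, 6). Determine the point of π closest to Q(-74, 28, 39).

n = (22, -3, 6), |n|² = 529, and n·Q − 109 = -1587.
t = -1587/529 = -3, so the foot is Q − t·n = (-74, 28, 39) − (-3)·(22, -3, 6) = (-8, 19, 57).

(-8, 19, 57)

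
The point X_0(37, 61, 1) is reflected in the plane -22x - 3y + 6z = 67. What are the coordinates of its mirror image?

With n = (-22, -3, 6), the signed offset is (n·X_0 − 67)/|n|² = -1058/529 = -2.
X_0' = X_0 − 2t·n = (37, 61, 1) − (-4)·(-22, -3, 6) = (-51, 49, 25).

(-51, 49, 25)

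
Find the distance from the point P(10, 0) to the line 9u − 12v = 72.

6/5

The normal to the line is n = (9, −12) with |n| = 15.
|n·P − 72| = |90 − 72| = 18, so the distance is 18/15 = 6/5.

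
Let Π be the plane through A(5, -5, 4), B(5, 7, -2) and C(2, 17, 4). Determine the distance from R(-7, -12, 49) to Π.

15/23

AB = (0, 12, -6) and AC = (-3, 22, 0), so a normal is n = AB × AC = (132, 18, 36).
Then n·(-7, -12, 49) - 714 = -90.
|n| = √(17424 + 324 + 1296) = 138, so the distance is |-90|/138 = 15/23.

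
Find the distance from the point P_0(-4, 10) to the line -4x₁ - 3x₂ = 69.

83/5

The normal to the line is n = (-4, -3) with |n| = 5.
|n·P_0 − 69| = |-14 − 69| = 83, so the distance is 83/5.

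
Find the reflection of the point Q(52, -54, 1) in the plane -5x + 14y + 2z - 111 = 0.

(2, 86, 21)

With n = (-5, 14, 2), the signed offset is (n·Q − 111)/|n|² = -1125/225 = -5.
Q' = Q − 2t·n = (52, -54, 1) − (-10)·(-5, 14, 2) = (2, 86, 21).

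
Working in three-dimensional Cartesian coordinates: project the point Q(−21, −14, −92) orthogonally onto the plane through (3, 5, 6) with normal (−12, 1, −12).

(39, -19, -32)

The perpendicular from Q has direction n = (−12, 1, −12): r = (−21, −14, −92) + t(−12, 1, −12).
Substitute into the plane: n·(Q + tn) = -103 gives 1342 + 289t = -103, so t = -5.
Foot = (−21, −14, −92) + (-5)·(−12, 1, −12) = (39, −19, −32).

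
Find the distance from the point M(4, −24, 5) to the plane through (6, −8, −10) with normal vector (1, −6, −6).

The plane has equation n·(r − (6, −8, −10)) = 0, i.e. n·r = 114.
n = (1, −6, −6); n·P − 114 = 4; |n| = √73; distance = 4/√73.

4/√73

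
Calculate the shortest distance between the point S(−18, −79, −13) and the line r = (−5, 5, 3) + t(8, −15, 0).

√2857

Direction vector d = (8, −15, 0).
AP = (−13, −84, −16), and AP × d = (−240, −128, 867).
|AP × d|² = 825673 and |d|² = 289, so the distance is √(825673/289) = √2857.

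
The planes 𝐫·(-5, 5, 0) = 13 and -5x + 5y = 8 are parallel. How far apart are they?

Both planes have normal n = (-5, 5, 0), |n| = 5√2. Any point on the first plane is at distance |8 − 13|/|n| = 5/(5√2) = 1/√2 from the second.

√2/2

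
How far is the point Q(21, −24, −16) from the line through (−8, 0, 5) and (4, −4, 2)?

A direction vector is d = (12, −4, −3).
AP = (29, −24, −21); AP·d = 507, |AP|² = 1858, |d|² = 169.
distance² = |AP|² − (AP·d)²/|d|² = 1858 − 257049/169 = 337, so the distance is √337.

√337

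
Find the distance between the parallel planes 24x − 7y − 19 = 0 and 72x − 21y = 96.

Divide the second equation by 3 to match normals: 24x − 7y = 32.
Both planes have normal n = (24, −7, 0), |n| = 25. Any point on the first plane is at distance |32 − 19|/|n| = 13/25 from the second.

13/25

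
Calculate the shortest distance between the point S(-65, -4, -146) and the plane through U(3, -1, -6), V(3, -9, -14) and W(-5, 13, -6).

8

UV = (0, -8, -8) and UW = (-8, 14, 0), so a normal is n = UV × UW = (112, 64, -64).
d = |112·(-65) + 64·(-4) + (-64)·(-146) − 656| / √(12544 + 4096 + 4096) = |1152| / 144 = 8.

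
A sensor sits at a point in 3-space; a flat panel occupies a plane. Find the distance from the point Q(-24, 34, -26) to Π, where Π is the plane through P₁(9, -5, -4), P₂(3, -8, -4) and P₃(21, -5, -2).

21/√41

P₁P₂ = (-6, -3, 0) and P₁P₃ = (12, 0, 2), so a normal is n = P₁P₂ × P₁P₃ = (-6, 12, 36).
Then n·(-24, 34, -26) - (-258) = -126.
|n| = √(36 + 144 + 1296) = 6√41, so the distance is |-126|/(6√41) = 21√41/41.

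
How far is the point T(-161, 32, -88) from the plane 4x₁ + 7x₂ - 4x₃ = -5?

Normal vector n = (4, 7, -4), and n·(-161, 32, -88) - (-5) = -63.
|n| = √(16 + 49 + 16) = 9, so the distance is |-63|/9 = 7.

7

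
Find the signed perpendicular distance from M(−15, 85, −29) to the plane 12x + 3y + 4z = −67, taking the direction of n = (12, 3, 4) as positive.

2

n·M − (-67) = 26.
|n| = 13, so the signed distance is 26/13 = 2.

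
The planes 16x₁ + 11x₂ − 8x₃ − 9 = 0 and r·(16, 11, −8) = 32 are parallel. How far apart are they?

With common normal n = (16, 11, −8) (|n| = 21), the distance is |9 − 32|/|n| = 23/21.

23/21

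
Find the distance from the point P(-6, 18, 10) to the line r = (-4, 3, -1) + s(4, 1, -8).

√269

Direction vector d = (4, 1, -8).
AP = (-2, 15, 11); AP·d = -81, |AP|² = 350, |d|² = 81.
distance² = |AP|² − (AP·d)²/|d|² = 350 − 6561/81 = 269, so the distance is √269.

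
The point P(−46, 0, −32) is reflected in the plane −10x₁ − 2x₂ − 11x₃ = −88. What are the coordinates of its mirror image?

With n = (−10, −2, −11), the signed offset is (n·P − (-88))/|n|² = 900/225 = 4.
P' = P − 2t·n = (−46, 0, −32) − 8·(−10, −2, −11) = (34, 16, 56).

(34, 16, 56)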